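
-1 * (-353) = 353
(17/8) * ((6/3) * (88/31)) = 374/31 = 12.06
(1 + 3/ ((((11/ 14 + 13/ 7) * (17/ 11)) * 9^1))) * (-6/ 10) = -2041/ 3145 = -0.65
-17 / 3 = -5.67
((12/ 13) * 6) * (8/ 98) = 288/ 637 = 0.45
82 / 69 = 1.19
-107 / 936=-0.11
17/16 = 1.06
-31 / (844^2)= -0.00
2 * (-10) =-20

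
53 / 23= 2.30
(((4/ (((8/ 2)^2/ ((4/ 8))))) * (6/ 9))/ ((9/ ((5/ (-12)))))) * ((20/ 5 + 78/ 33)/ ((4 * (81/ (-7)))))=1225/ 2309472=0.00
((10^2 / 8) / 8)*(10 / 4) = 125 / 32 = 3.91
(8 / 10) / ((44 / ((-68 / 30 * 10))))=-68 / 165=-0.41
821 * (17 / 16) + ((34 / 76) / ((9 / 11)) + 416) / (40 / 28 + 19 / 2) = 381112399 / 418608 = 910.43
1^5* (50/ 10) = 5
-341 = -341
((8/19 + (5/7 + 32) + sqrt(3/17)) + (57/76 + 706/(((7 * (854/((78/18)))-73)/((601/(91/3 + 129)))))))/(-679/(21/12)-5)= -25860274883/282908750180-sqrt(51)/6681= -0.09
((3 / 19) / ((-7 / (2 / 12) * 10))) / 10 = -0.00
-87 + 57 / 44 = -3771 / 44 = -85.70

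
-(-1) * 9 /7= 9 /7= 1.29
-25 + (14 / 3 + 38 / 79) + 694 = 159773 / 237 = 674.15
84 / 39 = 28 / 13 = 2.15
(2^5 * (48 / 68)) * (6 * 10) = 23040 / 17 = 1355.29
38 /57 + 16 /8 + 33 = 107 /3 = 35.67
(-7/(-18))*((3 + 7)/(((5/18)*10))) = 7/5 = 1.40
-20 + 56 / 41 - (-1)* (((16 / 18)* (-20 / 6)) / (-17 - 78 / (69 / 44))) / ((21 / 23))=-132641692 / 7136829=-18.59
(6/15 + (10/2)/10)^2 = 81/100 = 0.81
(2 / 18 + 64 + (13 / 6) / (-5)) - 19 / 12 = 11177 / 180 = 62.09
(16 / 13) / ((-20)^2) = 1 / 325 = 0.00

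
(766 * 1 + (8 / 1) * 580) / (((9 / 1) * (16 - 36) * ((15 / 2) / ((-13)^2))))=-152269 / 225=-676.75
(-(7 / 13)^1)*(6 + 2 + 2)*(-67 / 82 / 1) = 2345 / 533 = 4.40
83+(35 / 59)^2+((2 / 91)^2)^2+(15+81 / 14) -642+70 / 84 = -384581704256192 / 716128317723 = -537.03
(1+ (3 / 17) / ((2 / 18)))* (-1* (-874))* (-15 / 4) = -144210 / 17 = -8482.94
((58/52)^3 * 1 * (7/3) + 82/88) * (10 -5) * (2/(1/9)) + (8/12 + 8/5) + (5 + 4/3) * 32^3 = 207908.20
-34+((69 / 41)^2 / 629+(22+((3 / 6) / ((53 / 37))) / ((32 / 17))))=-11.81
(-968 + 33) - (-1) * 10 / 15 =-2803 / 3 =-934.33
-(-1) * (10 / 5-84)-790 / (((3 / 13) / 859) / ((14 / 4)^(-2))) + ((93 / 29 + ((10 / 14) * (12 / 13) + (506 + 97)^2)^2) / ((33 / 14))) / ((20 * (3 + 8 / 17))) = 171690714866638339 / 212531865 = 807835168.00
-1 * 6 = -6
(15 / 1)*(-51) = -765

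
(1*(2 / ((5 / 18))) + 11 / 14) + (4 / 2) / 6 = 8.32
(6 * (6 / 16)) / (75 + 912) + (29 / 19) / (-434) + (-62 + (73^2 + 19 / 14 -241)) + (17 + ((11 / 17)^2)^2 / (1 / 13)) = 326714752508659 / 64739131604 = 5046.63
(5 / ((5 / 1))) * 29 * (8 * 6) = 1392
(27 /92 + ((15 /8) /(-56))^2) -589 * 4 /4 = -2717577161 /4616192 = -588.71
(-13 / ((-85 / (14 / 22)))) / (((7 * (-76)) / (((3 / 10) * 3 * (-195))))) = 4563 / 142120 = 0.03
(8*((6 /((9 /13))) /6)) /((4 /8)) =23.11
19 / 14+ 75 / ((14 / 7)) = 272 / 7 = 38.86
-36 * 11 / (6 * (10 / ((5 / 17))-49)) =22 / 5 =4.40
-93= -93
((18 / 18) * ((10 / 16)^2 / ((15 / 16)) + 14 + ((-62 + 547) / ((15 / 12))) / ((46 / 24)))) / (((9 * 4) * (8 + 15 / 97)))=5805547 / 7859376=0.74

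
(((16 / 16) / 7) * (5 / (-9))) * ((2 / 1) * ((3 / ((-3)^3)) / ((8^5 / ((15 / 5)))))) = 5 / 3096576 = 0.00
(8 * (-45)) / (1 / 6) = -2160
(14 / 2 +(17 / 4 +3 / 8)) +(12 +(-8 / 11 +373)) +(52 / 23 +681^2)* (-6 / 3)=-1876512383 / 2024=-927130.62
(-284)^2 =80656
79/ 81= 0.98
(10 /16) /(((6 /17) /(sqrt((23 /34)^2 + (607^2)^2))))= 652461.77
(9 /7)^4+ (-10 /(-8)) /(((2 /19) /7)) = 1649153 /19208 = 85.86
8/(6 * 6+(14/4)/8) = 128/583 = 0.22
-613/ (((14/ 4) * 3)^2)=-2452/ 441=-5.56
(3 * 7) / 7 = 3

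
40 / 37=1.08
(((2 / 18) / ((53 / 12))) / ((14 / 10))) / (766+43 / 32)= 128 / 5465943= 0.00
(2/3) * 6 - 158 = -154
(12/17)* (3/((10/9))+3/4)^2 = 14283/1700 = 8.40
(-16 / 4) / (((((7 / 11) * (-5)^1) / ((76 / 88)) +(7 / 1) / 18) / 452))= 618336 / 1127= 548.66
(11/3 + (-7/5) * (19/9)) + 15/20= 263/180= 1.46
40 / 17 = 2.35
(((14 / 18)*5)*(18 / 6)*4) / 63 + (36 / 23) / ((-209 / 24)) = 72812 / 129789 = 0.56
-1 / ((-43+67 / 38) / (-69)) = -2622 / 1567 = -1.67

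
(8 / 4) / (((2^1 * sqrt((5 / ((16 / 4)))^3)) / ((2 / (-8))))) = -2 * sqrt(5) / 25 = -0.18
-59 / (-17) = 59 / 17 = 3.47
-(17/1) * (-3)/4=51/4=12.75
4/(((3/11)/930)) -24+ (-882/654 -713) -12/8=2812233/218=12900.15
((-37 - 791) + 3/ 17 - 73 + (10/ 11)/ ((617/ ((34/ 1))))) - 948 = -213309630/ 115379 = -1848.77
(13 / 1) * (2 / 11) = 26 / 11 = 2.36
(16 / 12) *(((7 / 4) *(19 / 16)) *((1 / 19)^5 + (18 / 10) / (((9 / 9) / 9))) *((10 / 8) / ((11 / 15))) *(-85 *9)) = -671262717825 / 11468248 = -58532.28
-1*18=-18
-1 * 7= -7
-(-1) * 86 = 86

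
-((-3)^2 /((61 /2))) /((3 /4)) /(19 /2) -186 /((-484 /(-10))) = -544743 /140239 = -3.88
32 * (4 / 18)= 64 / 9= 7.11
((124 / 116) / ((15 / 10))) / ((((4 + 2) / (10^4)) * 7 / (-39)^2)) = 52390000 / 203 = 258078.82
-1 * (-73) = 73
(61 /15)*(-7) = -427 /15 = -28.47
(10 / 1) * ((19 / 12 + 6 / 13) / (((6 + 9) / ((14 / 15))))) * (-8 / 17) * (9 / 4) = -4466 / 3315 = -1.35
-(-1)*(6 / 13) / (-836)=-3 / 5434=-0.00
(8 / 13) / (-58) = -0.01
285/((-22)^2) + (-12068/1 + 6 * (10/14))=-40869869/3388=-12063.13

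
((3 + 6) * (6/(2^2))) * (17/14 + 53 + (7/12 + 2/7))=5949/8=743.62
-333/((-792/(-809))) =-29933/88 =-340.15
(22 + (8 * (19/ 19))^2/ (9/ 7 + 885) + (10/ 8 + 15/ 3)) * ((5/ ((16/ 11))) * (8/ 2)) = 878555/ 2256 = 389.43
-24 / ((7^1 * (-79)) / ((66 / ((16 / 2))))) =198 / 553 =0.36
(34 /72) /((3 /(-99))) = -187 /12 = -15.58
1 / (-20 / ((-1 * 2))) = 1 / 10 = 0.10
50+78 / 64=1639 / 32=51.22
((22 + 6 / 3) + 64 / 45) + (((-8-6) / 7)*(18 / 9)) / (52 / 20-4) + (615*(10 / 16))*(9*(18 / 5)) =15727357 / 1260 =12482.03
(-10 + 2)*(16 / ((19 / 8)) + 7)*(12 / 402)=-4176 / 1273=-3.28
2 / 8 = 1 / 4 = 0.25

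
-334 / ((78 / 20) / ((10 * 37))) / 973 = -1235800 / 37947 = -32.57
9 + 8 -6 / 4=31 / 2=15.50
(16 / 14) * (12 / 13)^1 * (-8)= -768 / 91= -8.44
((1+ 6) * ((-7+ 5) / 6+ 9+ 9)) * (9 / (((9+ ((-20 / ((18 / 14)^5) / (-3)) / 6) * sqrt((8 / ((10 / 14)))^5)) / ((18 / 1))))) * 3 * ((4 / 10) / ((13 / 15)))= -114578415010672168500 / 8052366181266924023+ 202018657600183495680 * sqrt(70) / 8052366181266924023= 195.67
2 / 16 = 1 / 8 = 0.12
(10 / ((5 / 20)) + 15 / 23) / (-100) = -187 / 460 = -0.41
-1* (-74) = 74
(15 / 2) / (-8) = -15 / 16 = -0.94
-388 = -388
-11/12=-0.92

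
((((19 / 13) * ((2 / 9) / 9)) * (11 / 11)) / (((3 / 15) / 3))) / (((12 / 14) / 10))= 6650 / 1053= 6.32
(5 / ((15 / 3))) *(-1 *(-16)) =16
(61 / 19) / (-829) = -61 / 15751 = -0.00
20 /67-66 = -65.70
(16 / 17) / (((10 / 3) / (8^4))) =98304 / 85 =1156.52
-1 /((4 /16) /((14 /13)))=-56 /13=-4.31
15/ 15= 1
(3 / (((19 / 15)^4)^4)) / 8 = 0.01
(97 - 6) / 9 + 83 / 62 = 6389 / 558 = 11.45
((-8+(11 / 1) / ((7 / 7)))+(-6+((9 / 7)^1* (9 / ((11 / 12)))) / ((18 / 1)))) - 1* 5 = -7.30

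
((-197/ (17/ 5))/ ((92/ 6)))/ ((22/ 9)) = -1.55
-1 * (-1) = 1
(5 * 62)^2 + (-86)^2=103496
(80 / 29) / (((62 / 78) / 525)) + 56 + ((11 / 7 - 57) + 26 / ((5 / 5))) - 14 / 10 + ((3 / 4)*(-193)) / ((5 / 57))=24800197 / 125860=197.05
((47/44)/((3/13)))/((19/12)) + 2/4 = 1431/418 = 3.42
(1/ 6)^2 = 1/ 36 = 0.03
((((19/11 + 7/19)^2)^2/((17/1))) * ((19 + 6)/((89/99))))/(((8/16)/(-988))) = -861216415862400/13812674777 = -62349.72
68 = 68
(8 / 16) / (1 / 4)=2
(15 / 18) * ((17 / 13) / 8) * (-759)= -21505 / 208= -103.39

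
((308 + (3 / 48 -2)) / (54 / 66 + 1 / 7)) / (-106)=-377069 / 125504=-3.00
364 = 364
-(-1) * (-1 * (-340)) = 340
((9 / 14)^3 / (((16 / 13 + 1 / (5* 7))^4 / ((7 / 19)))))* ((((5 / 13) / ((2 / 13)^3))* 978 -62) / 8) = 3250849381723125 / 6473319387904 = 502.19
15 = 15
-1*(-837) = 837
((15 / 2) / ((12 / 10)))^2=625 / 16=39.06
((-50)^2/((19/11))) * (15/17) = 412500/323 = 1277.09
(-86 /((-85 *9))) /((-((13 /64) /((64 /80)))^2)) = -5636096 /3232125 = -1.74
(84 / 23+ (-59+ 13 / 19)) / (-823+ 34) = 23888 / 344793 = 0.07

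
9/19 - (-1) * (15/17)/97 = 15126/31331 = 0.48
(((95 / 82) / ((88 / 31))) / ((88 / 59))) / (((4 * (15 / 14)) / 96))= 6.13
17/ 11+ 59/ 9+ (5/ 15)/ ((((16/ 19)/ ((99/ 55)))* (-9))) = 63533/ 7920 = 8.02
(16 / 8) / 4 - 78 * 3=-467 / 2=-233.50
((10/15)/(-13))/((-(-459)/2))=-4/17901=-0.00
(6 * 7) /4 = 21 /2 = 10.50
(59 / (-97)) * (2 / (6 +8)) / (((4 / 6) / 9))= -1593 / 1358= -1.17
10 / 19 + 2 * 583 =1166.53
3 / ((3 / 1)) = 1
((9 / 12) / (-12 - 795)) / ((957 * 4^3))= -1 / 65902848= -0.00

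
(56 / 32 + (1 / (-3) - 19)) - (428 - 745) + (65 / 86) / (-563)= 86982547 / 290508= 299.42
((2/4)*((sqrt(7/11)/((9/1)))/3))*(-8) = -4*sqrt(77)/297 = -0.12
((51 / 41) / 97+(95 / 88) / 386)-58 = -7833152505 / 135090736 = -57.98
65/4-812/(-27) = 5003/108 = 46.32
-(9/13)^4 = -6561/28561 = -0.23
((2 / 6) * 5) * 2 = 10 / 3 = 3.33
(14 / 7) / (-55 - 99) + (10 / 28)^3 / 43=-15481 / 1297912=-0.01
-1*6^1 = -6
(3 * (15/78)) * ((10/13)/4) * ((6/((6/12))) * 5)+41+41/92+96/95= 72542823/1477060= 49.11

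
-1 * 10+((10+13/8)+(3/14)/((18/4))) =281/168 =1.67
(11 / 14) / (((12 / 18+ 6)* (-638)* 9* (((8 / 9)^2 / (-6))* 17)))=81 / 8834560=0.00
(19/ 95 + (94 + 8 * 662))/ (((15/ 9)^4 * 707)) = 2183031/ 2209375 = 0.99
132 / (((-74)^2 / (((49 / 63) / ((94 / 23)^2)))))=40733 / 36289452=0.00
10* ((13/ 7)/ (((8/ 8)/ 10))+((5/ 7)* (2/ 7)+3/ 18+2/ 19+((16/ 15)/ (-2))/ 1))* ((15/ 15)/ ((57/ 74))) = 38265326/ 159201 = 240.36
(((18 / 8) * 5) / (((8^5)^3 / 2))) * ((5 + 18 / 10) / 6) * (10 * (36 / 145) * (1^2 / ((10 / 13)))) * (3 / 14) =0.00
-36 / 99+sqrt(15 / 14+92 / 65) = -4 / 11+sqrt(2059330) / 910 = 1.21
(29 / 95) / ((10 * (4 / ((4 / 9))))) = 0.00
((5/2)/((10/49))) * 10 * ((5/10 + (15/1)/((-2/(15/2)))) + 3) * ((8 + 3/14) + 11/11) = -952665/16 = -59541.56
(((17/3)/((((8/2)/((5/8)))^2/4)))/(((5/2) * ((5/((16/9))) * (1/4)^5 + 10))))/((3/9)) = 2176/32777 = 0.07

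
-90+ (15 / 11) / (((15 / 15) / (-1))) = -1005 / 11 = -91.36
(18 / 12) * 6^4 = 1944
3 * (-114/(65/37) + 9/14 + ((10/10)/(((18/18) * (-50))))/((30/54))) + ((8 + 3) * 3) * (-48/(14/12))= -1550.57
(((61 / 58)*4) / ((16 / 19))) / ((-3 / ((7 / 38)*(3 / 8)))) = -427 / 3712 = -0.12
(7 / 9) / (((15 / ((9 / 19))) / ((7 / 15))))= 49 / 4275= 0.01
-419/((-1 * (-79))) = -419/79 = -5.30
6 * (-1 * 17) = -102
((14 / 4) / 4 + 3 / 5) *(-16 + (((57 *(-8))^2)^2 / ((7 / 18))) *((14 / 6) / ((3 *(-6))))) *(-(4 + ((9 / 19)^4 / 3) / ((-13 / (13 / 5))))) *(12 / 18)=553617710005701964 / 9774075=56641442796.96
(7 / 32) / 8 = 7 / 256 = 0.03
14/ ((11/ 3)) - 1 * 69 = -717/ 11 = -65.18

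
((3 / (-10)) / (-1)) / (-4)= -3 / 40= -0.08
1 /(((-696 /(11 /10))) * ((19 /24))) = -11 /5510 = -0.00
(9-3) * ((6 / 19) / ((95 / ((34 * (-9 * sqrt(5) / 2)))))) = -5508 * sqrt(5) / 1805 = -6.82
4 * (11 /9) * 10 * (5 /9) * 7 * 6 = 30800 /27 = 1140.74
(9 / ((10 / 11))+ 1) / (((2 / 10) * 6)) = 109 / 12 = 9.08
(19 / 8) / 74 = 19 / 592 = 0.03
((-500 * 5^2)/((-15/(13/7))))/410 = 3250/861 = 3.77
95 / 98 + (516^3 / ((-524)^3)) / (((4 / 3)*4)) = 1392985877 / 1762503344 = 0.79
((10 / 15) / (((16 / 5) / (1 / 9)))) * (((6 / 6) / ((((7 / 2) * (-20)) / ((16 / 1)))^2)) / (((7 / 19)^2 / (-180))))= -11552 / 7203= -1.60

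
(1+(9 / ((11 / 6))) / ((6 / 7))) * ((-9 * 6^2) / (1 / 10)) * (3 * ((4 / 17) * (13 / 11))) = -37402560 / 2057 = -18183.06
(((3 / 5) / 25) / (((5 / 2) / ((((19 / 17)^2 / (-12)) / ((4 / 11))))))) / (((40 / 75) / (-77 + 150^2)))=-15713247 / 136000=-115.54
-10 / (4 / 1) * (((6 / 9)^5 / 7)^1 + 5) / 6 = -42685 / 20412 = -2.09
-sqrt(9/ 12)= -sqrt(3)/ 2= -0.87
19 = 19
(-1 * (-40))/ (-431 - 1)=-5/ 54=-0.09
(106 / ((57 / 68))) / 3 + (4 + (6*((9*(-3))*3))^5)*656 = -17786282489424789.85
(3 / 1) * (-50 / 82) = -75 / 41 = -1.83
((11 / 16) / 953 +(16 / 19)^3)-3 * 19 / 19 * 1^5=-251226839 / 104586032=-2.40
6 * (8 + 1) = 54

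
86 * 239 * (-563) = -11571902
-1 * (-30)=30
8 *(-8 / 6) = -32 / 3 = -10.67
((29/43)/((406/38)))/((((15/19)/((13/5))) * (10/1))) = 0.02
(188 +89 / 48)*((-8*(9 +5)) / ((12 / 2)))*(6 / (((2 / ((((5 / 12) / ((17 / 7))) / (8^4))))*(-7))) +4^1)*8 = -23689999879 / 208896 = -113405.71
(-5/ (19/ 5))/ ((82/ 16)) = -200/ 779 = -0.26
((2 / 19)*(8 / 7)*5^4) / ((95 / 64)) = 128000 / 2527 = 50.65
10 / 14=0.71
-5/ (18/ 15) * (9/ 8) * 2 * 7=-525/ 8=-65.62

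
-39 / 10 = -3.90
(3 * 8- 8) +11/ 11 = 17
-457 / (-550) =457 / 550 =0.83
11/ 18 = 0.61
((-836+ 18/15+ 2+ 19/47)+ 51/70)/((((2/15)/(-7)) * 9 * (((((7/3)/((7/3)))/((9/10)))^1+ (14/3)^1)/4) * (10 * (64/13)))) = 1641711/24064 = 68.22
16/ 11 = 1.45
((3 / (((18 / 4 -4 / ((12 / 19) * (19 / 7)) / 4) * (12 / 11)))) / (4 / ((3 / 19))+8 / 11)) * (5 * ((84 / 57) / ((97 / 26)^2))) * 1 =5153148 / 361296191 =0.01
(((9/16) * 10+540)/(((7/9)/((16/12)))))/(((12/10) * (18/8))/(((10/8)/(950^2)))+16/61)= 798795/1664787824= 0.00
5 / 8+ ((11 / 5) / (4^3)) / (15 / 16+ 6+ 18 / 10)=3517 / 5592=0.63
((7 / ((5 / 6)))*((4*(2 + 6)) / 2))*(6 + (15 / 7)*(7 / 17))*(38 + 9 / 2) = 39312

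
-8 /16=-1 /2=-0.50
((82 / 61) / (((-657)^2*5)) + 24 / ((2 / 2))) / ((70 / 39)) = 20537859953 / 1535951025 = 13.37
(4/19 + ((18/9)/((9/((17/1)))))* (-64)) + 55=-31903/171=-186.57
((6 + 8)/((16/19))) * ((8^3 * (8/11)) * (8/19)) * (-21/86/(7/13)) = -1182.04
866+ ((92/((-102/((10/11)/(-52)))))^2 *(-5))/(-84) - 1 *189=677.00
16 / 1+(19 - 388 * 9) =-3457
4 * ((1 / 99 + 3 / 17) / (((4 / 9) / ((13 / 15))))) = 4082 / 2805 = 1.46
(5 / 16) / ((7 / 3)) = 15 / 112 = 0.13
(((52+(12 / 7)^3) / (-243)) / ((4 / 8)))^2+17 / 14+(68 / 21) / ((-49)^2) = 19952160215 / 13894111602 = 1.44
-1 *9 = -9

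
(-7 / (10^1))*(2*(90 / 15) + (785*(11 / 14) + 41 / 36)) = -158741 / 360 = -440.95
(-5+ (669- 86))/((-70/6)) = -1734/35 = -49.54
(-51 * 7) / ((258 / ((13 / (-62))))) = 1547 / 5332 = 0.29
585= 585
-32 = -32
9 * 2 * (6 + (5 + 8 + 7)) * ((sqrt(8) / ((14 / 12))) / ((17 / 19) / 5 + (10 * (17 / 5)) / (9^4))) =3500424720 * sqrt(2) / 803369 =6161.99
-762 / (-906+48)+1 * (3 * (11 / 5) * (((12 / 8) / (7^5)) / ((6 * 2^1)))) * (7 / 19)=231749239 / 260940680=0.89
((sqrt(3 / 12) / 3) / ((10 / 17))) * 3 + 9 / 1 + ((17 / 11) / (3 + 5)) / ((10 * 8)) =69361 / 7040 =9.85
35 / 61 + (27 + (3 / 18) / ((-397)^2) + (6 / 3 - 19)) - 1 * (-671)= 39316510765 / 57684894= 681.57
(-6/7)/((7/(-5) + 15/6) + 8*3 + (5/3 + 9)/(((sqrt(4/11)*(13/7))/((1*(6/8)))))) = -2545140/68493383 + 31200*sqrt(11)/9784769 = -0.03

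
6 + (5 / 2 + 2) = 21 / 2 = 10.50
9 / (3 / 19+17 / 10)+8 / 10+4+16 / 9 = 11.42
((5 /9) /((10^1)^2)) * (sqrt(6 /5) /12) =sqrt(30) /10800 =0.00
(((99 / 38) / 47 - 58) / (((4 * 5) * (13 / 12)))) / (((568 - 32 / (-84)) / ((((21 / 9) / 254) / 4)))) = -15212883 / 1407820643840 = -0.00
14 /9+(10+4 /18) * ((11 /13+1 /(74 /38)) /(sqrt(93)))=20056 * sqrt(93) /134199+14 /9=3.00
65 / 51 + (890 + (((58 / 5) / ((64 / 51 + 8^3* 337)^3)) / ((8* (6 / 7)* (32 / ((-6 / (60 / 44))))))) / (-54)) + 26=68006090646269327332161307731 / 74139300634012434405785600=917.27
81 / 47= 1.72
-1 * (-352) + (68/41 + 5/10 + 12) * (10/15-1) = 347.28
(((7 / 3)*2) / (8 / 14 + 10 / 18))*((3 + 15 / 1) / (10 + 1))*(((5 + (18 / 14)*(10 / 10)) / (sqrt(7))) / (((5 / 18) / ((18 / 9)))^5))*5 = 26121388032*sqrt(7) / 44375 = 1557424.15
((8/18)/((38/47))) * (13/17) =1222/2907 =0.42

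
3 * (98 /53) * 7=2058 /53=38.83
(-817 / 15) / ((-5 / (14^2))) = 160132 / 75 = 2135.09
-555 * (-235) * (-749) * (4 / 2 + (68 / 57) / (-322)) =-195014723.11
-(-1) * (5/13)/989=5/12857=0.00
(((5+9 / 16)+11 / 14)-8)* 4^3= -740 / 7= -105.71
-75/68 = -1.10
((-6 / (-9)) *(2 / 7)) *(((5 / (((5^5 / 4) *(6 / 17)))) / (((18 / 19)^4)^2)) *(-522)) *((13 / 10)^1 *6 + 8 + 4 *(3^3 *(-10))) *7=44552182697992373 / 2152336050000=20699.45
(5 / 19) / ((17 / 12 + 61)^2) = 720 / 10659019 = 0.00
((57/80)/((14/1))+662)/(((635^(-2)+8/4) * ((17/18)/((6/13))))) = 161.77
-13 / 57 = -0.23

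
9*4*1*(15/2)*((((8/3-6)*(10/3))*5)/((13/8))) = -9230.77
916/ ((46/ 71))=1413.83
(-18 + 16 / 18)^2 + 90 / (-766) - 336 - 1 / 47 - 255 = -435016493 / 1458081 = -298.35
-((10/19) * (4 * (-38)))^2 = -6400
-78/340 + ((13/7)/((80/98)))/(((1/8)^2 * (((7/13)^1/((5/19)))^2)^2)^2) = 71565114652558503743/2377738057770624710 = 30.10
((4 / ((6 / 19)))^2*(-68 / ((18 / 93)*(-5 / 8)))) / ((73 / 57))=231340352 / 3285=70423.24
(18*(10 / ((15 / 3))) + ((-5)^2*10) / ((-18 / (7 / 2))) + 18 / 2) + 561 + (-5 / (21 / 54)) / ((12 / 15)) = 34103 / 63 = 541.32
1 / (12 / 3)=1 / 4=0.25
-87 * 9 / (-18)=87 / 2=43.50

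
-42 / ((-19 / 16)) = 672 / 19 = 35.37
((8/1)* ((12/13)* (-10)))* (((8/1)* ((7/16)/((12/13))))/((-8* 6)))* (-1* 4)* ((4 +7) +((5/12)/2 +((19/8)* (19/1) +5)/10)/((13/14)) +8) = -574.52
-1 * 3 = -3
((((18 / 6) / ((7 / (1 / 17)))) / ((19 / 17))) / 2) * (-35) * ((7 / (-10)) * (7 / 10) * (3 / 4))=441 / 3040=0.15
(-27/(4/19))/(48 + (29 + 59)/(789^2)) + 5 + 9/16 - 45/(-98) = 2802693311/836670688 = 3.35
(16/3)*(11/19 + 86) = 26320/57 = 461.75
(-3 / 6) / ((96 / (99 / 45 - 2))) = -0.00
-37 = -37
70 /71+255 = 18175 /71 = 255.99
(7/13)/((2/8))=28/13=2.15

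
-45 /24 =-15 /8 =-1.88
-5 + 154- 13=136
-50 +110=60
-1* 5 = -5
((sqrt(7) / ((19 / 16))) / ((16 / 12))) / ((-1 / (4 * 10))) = -480 * sqrt(7) / 19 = -66.84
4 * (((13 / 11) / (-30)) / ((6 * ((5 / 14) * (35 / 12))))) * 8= -832 / 4125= -0.20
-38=-38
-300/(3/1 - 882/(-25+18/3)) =-6.07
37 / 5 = 7.40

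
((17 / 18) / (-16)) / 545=-17 / 156960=-0.00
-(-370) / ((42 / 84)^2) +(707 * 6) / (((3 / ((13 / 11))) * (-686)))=796407 / 539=1477.56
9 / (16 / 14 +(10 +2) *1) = 63 / 92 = 0.68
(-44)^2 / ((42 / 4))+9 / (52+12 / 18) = 612343 / 3318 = 184.55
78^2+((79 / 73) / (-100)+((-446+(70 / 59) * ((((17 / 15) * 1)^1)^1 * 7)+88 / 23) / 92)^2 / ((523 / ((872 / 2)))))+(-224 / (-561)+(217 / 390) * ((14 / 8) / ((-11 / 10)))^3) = 240261887526328944620513173 / 39383358273177768392400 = 6100.59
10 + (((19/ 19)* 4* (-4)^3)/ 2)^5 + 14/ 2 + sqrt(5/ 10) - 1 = -34359738352 + sqrt(2)/ 2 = -34359738351.29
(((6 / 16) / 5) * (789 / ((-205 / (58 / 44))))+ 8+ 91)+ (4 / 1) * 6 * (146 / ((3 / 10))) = 2124862957 / 180400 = 11778.62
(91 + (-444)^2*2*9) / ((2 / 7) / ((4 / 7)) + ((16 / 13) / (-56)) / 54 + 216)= 17437520646 / 1063879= 16390.51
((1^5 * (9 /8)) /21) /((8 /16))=3 /28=0.11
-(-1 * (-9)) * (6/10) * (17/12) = -153/20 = -7.65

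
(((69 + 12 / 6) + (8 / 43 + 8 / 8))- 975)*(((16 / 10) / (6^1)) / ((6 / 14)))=-1086988 / 1935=-561.75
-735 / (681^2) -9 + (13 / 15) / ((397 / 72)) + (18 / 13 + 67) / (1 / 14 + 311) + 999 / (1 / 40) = 138811907810660666 / 3474521372985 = 39951.38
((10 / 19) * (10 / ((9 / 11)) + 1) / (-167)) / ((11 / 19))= -1190 / 16533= -0.07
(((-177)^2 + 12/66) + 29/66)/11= 2067755/726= 2848.15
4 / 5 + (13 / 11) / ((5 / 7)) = 27 / 11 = 2.45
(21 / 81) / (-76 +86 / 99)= -77 / 22314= -0.00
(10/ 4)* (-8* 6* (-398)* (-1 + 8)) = 334320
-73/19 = -3.84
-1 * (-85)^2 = -7225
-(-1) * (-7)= -7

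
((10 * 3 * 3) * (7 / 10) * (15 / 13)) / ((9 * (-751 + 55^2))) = 35 / 9854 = 0.00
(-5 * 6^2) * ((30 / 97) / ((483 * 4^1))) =-450 / 15617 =-0.03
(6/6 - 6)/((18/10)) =-25/9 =-2.78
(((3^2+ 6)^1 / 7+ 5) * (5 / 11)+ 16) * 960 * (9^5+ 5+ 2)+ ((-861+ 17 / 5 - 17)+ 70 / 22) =420100426104 / 385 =1091169937.93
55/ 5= 11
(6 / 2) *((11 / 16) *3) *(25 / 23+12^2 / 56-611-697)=-8070.61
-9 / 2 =-4.50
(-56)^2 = 3136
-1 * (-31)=31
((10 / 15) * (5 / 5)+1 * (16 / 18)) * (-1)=-14 / 9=-1.56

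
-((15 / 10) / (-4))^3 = 27 / 512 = 0.05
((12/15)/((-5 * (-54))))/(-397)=-2/267975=-0.00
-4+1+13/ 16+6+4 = 7.81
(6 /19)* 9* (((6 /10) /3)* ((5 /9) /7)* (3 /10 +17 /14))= 318 /4655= 0.07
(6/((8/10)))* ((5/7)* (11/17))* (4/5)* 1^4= 330/119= 2.77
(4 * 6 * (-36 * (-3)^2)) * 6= -46656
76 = 76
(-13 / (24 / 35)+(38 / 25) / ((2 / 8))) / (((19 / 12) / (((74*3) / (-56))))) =857697 / 26600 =32.24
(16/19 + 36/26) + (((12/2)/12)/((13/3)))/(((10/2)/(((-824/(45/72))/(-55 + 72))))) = 45878/104975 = 0.44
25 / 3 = 8.33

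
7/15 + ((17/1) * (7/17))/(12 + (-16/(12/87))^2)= 13483/28860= 0.47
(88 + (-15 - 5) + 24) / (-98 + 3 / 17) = -1564 / 1663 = -0.94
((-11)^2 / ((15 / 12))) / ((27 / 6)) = 968 / 45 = 21.51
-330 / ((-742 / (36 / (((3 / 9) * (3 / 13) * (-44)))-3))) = -2250 / 371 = -6.06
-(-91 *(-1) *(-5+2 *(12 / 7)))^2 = -20449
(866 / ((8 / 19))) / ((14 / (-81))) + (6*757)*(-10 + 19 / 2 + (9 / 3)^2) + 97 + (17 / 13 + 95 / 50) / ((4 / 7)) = 48793919 / 1820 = 26809.85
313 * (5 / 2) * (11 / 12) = 17215 / 24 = 717.29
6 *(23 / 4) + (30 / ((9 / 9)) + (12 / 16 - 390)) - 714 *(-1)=1557 / 4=389.25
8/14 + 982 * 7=6874.57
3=3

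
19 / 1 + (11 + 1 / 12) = 361 / 12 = 30.08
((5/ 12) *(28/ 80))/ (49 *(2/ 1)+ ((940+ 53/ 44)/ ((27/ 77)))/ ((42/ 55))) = 189/ 4682438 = 0.00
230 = 230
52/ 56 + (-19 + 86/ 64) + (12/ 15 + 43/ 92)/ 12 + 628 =47247287/ 77280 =611.38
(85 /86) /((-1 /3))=-255 /86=-2.97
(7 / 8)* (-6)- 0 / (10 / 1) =-21 / 4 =-5.25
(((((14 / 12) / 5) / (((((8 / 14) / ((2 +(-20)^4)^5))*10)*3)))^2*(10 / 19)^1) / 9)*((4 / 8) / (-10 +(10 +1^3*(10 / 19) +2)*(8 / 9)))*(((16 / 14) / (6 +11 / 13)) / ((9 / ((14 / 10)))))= 7356684362384456194035887311618117059768655560393552 / 5395625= 1363453605909316565557445000000000000000000000.00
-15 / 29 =-0.52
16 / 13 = 1.23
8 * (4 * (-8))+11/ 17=-4341/ 17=-255.35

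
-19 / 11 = -1.73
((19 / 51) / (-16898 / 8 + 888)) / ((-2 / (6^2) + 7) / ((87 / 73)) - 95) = 39672 / 11625306605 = 0.00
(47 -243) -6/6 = -197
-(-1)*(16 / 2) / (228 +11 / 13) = 104 / 2975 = 0.03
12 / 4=3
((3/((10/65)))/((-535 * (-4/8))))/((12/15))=39/428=0.09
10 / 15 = 0.67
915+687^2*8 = 3776667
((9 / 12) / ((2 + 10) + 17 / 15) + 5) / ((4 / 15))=59775 / 3152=18.96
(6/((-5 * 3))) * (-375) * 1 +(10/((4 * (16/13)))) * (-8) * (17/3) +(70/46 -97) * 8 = -194831/276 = -705.91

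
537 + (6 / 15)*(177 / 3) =2803 / 5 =560.60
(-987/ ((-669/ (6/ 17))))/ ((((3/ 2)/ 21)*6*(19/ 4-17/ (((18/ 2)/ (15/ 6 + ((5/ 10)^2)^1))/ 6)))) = -55272/ 1201747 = -0.05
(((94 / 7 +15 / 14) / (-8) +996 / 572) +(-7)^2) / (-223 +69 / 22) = -0.22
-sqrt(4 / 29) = -2* sqrt(29) / 29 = -0.37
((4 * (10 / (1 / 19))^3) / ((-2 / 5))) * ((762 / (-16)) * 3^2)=29399388750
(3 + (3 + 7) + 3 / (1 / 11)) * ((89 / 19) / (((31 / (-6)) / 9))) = -375.34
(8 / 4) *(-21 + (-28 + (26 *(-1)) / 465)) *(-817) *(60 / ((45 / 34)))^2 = 689404626304 / 4185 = 164732288.24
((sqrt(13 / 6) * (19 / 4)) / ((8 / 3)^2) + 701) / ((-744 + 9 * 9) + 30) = -701 / 633 - 19 * sqrt(78) / 108032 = -1.11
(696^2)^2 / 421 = 557384468.07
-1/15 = -0.07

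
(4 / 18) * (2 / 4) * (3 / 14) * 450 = 75 / 7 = 10.71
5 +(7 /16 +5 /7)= 689 /112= 6.15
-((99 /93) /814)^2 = -9 /5262436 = -0.00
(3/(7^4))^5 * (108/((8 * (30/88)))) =48114/398961331488060005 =0.00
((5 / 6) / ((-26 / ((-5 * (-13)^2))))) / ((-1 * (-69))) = 0.39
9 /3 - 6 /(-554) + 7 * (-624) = -1209102 /277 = -4364.99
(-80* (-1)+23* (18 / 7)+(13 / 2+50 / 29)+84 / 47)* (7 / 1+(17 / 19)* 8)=2111.71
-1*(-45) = 45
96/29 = 3.31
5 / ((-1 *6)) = -5 / 6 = -0.83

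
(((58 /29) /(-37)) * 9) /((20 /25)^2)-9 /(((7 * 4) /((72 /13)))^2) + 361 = 882148175 /2451176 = 359.89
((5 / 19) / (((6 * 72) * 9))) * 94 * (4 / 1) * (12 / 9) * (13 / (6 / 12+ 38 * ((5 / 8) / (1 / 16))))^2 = 317720 / 8021404971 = 0.00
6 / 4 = 1.50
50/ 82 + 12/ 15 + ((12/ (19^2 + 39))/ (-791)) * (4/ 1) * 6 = 1142257/ 810775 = 1.41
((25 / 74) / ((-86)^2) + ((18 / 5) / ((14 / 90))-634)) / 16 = -2340271729 / 61298048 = -38.18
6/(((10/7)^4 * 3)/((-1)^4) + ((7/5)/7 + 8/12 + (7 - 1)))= 216090/697303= 0.31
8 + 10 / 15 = 26 / 3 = 8.67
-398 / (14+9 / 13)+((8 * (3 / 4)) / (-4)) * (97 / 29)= -355673 / 11078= -32.11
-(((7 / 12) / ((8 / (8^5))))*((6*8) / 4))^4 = -675821419082285056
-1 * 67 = -67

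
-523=-523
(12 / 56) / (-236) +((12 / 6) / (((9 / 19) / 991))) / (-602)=-8888449 / 1278648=-6.95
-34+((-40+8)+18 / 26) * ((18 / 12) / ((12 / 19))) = -11269 / 104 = -108.36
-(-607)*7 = 4249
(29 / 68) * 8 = 58 / 17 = 3.41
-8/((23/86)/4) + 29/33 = -90149/759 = -118.77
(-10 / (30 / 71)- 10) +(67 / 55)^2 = -292058 / 9075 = -32.18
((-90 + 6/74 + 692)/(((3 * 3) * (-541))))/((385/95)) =-423263/13871781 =-0.03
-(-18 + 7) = 11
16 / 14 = 8 / 7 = 1.14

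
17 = 17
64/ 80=4/ 5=0.80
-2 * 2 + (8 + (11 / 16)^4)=276785 / 65536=4.22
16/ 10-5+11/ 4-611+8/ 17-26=-216641/ 340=-637.18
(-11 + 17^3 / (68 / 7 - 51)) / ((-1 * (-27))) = -4.81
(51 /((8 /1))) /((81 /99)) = 187 /24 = 7.79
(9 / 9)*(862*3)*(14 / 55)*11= 36204 / 5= 7240.80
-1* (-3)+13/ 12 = 49/ 12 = 4.08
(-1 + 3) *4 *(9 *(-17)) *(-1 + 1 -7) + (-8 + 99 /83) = 710579 /83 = 8561.19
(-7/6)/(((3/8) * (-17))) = 28/153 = 0.18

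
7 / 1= 7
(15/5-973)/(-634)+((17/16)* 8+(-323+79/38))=-1872497/6023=-310.89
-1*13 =-13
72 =72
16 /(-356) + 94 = 93.96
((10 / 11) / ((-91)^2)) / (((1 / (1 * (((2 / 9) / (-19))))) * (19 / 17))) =-340 / 295954659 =-0.00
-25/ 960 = -5/ 192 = -0.03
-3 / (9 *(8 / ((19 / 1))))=-19 / 24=-0.79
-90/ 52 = -45/ 26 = -1.73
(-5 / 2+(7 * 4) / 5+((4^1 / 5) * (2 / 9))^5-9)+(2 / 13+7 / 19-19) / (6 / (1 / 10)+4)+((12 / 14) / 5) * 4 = -5.50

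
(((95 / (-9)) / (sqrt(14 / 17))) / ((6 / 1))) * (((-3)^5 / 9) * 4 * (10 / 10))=209.37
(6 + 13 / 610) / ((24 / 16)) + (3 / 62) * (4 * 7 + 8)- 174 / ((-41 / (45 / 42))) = 83875676 / 8140755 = 10.30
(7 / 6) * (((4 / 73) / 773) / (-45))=-14 / 7617915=-0.00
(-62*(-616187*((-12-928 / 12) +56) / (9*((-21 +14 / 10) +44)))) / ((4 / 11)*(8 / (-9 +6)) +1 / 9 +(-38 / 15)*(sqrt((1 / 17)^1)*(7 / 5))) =-94882207285937500 / 52641597 +7685130478025000*sqrt(17) / 17547199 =3373887.70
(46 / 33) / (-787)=-46 / 25971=-0.00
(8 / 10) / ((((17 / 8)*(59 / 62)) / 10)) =3968 / 1003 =3.96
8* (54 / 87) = 144 / 29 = 4.97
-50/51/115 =-10/1173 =-0.01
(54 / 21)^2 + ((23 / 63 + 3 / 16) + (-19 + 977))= 6810203 / 7056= 965.16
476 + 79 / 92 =43871 / 92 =476.86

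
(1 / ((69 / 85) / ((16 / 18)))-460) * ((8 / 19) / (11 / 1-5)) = -32.20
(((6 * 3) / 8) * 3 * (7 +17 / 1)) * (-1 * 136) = -22032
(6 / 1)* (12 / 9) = 8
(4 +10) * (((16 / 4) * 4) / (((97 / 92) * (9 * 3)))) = 20608 / 2619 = 7.87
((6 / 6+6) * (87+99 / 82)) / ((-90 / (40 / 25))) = -33754 / 3075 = -10.98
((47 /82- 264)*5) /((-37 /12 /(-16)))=-10368480 /1517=-6834.86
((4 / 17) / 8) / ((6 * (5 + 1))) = 1 / 1224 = 0.00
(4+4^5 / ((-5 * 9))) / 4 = -211 / 45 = -4.69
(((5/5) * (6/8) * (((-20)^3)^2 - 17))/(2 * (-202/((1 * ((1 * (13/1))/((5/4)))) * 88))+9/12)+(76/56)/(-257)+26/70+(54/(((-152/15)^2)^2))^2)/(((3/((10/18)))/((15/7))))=25132112304917172090009888313105/407133735937298002870272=61729378.06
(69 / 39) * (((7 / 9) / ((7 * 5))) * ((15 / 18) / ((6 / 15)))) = 115 / 1404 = 0.08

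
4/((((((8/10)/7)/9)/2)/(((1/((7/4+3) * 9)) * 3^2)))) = 132.63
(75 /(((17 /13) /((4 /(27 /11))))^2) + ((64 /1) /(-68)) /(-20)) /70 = 1.66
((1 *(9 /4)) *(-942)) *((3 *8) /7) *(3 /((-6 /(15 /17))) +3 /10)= 610416 /595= 1025.91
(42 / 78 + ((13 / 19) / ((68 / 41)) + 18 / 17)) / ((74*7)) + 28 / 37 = 6617789 / 8700328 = 0.76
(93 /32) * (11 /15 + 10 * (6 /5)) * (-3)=-17763 /160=-111.02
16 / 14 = 8 / 7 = 1.14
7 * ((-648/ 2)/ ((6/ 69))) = -26082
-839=-839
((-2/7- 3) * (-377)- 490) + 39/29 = 152262/203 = 750.06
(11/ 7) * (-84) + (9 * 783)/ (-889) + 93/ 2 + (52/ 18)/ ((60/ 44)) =-91.31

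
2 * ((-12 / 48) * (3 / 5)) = -3 / 10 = -0.30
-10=-10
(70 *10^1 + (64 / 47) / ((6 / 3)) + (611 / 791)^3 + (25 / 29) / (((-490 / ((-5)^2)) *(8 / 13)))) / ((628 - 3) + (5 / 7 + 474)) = 7566705591244831 / 11869301334502752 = 0.64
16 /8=2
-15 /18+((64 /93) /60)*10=-401 /558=-0.72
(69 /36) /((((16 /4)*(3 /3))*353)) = 23 /16944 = 0.00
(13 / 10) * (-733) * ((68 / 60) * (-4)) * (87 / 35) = 9395594 / 875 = 10737.82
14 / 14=1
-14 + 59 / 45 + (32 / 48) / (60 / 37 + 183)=-12.69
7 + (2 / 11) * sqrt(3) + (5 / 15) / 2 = 2 * sqrt(3) / 11 + 43 / 6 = 7.48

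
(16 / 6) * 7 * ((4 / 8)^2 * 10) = 140 / 3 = 46.67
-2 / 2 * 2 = -2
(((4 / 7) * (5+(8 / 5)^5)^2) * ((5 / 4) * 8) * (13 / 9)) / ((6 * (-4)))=-1127573031 / 13671875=-82.47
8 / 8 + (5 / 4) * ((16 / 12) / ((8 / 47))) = 259 / 24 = 10.79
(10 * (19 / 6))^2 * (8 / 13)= 72200 / 117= 617.09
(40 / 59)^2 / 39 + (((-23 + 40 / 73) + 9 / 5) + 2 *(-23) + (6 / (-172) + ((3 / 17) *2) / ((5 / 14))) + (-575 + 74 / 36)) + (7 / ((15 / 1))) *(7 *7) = -66913679468848 / 108667612755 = -615.76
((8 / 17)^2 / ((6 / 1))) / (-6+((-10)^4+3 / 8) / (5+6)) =256 / 6264075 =0.00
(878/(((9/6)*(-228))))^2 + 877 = 25837078/29241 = 883.59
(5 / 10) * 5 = 2.50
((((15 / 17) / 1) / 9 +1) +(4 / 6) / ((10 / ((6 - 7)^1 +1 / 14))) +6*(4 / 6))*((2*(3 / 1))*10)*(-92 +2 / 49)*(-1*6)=972160488 / 5831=166722.77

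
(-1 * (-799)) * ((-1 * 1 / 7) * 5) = -570.71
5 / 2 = 2.50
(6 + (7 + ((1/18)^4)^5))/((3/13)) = 2154451920570937211479916557/38244708649188234523312128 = 56.33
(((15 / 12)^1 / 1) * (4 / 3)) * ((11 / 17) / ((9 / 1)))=55 / 459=0.12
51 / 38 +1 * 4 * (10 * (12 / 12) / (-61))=1591 / 2318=0.69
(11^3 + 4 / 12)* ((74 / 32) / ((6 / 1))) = 73889 / 144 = 513.12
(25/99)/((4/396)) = 25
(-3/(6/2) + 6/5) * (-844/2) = -422/5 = -84.40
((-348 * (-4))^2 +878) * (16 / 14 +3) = 8031102.57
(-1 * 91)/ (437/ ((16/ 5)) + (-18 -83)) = -2.56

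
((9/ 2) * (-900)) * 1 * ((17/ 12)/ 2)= -2868.75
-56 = -56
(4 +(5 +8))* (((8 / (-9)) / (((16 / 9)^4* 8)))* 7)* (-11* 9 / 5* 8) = 8588349 / 40960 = 209.68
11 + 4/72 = 199/18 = 11.06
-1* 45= -45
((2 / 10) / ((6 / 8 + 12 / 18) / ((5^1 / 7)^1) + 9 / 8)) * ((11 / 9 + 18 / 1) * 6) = 2768 / 373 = 7.42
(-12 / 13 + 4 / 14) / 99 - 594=-5351404 / 9009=-594.01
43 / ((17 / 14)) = 602 / 17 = 35.41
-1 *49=-49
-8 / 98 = -4 / 49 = -0.08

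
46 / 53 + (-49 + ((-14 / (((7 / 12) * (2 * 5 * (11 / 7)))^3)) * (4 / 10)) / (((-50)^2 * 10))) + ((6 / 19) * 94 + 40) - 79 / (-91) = 5340964981503678 / 238220404296875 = 22.42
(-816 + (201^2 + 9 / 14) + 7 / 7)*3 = 1662639 / 14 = 118759.93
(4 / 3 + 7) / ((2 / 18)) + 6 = 81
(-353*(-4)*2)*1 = 2824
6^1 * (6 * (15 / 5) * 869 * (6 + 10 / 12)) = 641322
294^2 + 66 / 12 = 172883 / 2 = 86441.50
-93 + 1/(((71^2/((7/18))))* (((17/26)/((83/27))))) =-1936658950/20824371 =-93.00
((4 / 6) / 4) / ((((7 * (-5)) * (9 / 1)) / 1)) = -1 / 1890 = -0.00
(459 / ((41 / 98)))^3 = 91015693734168 / 68921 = 1320579993.53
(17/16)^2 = 289/256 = 1.13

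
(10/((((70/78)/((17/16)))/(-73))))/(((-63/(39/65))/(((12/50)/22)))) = 48399/539000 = 0.09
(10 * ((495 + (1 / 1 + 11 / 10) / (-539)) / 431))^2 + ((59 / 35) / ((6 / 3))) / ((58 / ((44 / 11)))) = 131.96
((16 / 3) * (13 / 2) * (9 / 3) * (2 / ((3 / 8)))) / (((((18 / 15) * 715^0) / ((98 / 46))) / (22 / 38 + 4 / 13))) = 1144640 / 1311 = 873.10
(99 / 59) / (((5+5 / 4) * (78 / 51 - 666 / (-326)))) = 1097316 / 14601025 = 0.08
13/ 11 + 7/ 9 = 194/ 99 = 1.96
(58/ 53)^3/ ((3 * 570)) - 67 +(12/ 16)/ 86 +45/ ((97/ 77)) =-31.27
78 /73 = 1.07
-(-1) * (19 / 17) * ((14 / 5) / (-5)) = -266 / 425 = -0.63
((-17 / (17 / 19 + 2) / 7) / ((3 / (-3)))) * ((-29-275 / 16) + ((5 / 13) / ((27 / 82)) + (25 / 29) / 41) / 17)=-99466702723 / 2570808240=-38.69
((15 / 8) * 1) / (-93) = -5 / 248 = -0.02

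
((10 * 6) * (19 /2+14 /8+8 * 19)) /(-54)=-181.39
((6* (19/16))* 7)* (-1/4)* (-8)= 399/4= 99.75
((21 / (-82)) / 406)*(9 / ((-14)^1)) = 27 / 66584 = 0.00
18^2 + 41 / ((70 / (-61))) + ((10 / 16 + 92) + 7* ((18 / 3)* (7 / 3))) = 134091 / 280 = 478.90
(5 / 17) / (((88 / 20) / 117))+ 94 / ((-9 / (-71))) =2522401 / 3366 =749.38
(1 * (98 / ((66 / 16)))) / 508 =196 / 4191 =0.05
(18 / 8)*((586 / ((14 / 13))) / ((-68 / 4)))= -34281 / 476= -72.02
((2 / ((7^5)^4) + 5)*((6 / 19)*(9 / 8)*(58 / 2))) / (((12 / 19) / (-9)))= -734.06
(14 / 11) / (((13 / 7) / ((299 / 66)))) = 1127 / 363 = 3.10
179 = 179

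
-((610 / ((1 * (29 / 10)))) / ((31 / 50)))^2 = -93025000000 / 808201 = -115101.32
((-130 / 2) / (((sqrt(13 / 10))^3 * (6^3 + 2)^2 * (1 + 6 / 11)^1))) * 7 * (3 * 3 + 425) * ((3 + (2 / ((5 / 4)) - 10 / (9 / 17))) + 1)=3843070 * sqrt(130) / 1817793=24.10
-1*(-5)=5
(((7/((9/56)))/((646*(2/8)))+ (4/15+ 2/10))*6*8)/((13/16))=2739968/62985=43.50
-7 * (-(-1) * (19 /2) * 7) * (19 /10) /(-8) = 110.56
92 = 92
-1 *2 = -2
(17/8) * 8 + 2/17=17.12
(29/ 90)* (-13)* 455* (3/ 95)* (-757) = 25970399/ 570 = 45562.10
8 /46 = 4 /23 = 0.17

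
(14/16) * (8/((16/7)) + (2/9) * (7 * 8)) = 2009/144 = 13.95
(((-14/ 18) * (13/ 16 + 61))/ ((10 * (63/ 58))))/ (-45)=28681/ 291600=0.10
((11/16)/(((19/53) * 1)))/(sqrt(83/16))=583 * sqrt(83)/6308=0.84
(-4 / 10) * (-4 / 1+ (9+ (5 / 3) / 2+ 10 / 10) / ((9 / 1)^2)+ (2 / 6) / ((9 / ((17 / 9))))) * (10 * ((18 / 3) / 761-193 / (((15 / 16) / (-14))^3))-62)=135361665433114 / 13869225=9759857.92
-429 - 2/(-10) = -2144/5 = -428.80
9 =9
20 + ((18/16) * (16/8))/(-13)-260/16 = 93/26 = 3.58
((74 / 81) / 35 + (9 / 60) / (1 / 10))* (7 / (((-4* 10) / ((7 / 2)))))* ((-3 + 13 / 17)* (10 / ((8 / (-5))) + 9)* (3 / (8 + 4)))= 744667 / 518400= 1.44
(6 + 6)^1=12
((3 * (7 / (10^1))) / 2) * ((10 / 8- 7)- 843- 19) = -72891 / 80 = -911.14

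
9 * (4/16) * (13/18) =13/8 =1.62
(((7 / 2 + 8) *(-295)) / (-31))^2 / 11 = 46036225 / 42284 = 1088.74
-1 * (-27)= 27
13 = 13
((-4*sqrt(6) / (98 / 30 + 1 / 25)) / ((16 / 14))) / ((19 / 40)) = -2625*sqrt(6) / 1178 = -5.46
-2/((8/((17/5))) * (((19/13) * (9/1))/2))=-221/1710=-0.13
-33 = -33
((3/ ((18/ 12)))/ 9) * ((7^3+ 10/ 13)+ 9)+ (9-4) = 9757/ 117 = 83.39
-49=-49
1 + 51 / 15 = 22 / 5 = 4.40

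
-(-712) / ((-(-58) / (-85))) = -30260 / 29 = -1043.45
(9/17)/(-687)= -3/3893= -0.00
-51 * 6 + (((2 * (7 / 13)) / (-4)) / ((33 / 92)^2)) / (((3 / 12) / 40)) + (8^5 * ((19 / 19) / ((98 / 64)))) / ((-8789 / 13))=-372716977238 / 554260707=-672.46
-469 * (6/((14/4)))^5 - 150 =-17031894/2401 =-7093.67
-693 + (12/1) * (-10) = -813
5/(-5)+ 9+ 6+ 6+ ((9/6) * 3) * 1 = 49/2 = 24.50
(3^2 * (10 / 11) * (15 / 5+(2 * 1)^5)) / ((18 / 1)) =175 / 11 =15.91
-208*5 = -1040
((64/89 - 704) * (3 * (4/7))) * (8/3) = -2002944/623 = -3215.00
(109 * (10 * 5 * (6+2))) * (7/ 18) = 152600/ 9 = 16955.56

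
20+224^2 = 50196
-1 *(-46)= 46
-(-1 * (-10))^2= -100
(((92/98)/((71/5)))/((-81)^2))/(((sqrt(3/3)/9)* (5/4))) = 184/2536191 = 0.00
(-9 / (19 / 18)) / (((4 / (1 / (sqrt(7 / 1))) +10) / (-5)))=-675 / 19 +270*sqrt(7) / 19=2.07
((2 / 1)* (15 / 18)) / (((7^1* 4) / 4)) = 5 / 21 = 0.24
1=1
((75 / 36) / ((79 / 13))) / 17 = 325 / 16116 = 0.02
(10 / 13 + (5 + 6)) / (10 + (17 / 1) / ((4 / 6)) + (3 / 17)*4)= 5202 / 16003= 0.33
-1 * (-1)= 1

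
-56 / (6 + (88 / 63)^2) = -7.04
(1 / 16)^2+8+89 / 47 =119087 / 12032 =9.90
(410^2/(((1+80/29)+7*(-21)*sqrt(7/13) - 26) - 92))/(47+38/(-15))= -17.02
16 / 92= 4 / 23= 0.17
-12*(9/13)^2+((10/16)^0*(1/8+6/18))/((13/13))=-21469/4056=-5.29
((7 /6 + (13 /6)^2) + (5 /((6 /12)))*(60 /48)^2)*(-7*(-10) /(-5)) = -10829 /36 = -300.81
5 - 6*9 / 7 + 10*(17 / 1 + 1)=1241 / 7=177.29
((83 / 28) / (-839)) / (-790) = 83 / 18558680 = 0.00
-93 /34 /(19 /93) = -8649 /646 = -13.39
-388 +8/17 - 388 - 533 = -22245/17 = -1308.53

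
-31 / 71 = -0.44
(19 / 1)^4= 130321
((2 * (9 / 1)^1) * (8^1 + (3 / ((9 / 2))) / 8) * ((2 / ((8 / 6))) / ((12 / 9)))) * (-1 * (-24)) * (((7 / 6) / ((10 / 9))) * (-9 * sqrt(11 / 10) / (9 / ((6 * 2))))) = -494991 * sqrt(110) / 100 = -51915.09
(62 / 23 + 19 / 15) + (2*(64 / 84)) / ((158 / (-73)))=621631 / 190785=3.26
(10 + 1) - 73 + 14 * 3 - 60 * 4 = -260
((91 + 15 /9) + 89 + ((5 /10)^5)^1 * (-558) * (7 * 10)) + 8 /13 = -323963 /312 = -1038.34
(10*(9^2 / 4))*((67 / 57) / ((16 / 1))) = 9045 / 608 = 14.88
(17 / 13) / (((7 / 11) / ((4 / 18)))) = 374 / 819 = 0.46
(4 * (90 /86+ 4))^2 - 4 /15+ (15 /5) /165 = 124239151 /305085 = 407.23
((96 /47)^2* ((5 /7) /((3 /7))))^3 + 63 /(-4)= 13816424058273 /43116861316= 320.44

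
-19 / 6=-3.17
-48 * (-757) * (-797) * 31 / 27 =-299251184 / 9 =-33250131.56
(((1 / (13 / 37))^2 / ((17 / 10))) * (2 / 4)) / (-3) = -6845 / 8619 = -0.79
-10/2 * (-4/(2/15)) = 150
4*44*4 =704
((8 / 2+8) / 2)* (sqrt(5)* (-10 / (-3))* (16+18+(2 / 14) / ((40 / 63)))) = 1530.59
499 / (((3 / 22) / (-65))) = -713570 / 3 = -237856.67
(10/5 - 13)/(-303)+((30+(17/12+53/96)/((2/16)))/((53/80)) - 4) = 1045327/16059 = 65.09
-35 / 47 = -0.74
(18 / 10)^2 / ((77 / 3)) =243 / 1925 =0.13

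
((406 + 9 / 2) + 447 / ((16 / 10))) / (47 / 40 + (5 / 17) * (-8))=-469115 / 801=-585.66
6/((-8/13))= -39/4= -9.75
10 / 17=0.59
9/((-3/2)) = -6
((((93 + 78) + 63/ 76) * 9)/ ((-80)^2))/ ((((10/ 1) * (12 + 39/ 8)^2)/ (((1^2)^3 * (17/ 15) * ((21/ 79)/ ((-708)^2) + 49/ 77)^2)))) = 210599745280100287027/ 5407760430618708096000000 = 0.00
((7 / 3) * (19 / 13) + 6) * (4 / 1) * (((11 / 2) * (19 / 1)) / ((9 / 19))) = 8304.03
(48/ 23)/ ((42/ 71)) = 568/ 161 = 3.53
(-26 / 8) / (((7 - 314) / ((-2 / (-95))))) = 0.00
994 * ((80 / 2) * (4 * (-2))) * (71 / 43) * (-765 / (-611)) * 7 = -120935606400 / 26273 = -4603037.58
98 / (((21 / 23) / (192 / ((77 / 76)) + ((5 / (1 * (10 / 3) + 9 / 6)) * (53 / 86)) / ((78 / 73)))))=10915601947 / 534963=20404.41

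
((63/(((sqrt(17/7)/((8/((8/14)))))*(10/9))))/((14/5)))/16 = 567*sqrt(119)/544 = 11.37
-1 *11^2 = -121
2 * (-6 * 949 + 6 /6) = -11386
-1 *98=-98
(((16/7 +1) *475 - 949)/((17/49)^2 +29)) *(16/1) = 11749808/34959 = 336.10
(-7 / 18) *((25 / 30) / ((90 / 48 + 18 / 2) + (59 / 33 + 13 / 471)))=-24178 / 946791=-0.03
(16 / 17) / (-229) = -16 / 3893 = -0.00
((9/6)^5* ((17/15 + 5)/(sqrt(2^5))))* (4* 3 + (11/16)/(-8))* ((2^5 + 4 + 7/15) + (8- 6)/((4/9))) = 46555749* sqrt(2)/16384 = 4018.54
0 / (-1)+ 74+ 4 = 78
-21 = -21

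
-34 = -34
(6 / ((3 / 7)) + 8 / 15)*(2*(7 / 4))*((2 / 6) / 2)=763 / 90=8.48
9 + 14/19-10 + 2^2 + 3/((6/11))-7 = 85/38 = 2.24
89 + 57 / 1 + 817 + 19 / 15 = 14464 / 15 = 964.27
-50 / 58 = -25 / 29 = -0.86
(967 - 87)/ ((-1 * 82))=-440/ 41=-10.73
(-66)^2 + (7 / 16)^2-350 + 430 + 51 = 1148721 / 256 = 4487.19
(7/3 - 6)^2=121/9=13.44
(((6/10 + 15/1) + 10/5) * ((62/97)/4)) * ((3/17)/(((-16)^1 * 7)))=-1023/230860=-0.00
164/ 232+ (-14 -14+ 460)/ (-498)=-773/ 4814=-0.16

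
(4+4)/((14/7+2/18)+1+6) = 36/41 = 0.88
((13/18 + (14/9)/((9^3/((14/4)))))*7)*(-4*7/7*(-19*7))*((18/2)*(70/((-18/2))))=-1248005500/6561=-190215.74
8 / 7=1.14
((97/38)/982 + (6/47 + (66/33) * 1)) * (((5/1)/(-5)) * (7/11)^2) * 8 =-366143582/53054023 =-6.90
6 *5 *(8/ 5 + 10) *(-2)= -696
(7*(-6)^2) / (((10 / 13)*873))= 182 / 485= 0.38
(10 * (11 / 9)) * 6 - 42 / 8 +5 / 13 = 10681 / 156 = 68.47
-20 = -20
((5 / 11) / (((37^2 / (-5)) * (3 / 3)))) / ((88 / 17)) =-425 / 1325192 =-0.00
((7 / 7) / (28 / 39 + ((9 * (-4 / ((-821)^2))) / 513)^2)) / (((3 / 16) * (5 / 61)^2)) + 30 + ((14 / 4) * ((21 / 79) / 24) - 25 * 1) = 120888739302046759977849 / 108839417232274130800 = 1110.71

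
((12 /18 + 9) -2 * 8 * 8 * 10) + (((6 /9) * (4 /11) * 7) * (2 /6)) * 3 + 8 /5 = -69687 /55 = -1267.04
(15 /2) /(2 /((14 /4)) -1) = -35 /2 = -17.50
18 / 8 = 9 / 4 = 2.25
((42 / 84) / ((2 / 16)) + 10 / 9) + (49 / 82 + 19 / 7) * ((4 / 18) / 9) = 120719 / 23247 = 5.19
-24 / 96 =-1 / 4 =-0.25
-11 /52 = -0.21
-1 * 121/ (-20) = 121/ 20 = 6.05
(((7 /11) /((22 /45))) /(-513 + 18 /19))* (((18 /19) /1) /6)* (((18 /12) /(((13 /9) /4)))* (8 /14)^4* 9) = -933120 /583241659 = -0.00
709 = 709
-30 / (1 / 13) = -390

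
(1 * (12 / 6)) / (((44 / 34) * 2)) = 17 / 22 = 0.77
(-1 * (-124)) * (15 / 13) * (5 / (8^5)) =0.02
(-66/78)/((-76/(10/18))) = 55/8892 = 0.01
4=4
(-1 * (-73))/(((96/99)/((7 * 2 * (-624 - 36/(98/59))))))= -38107971/56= -680499.48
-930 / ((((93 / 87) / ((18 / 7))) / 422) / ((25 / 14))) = -1685846.94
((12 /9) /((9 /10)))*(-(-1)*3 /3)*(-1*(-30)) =400 /9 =44.44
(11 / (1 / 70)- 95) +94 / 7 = 4819 / 7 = 688.43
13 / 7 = 1.86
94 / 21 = 4.48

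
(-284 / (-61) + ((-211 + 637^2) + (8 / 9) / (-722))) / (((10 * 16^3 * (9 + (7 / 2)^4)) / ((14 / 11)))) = 281323199269 / 3550912675200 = 0.08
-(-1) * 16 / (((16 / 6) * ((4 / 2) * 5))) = 3 / 5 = 0.60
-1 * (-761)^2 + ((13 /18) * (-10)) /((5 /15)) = -1737428 /3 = -579142.67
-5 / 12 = -0.42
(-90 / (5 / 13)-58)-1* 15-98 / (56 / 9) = -1291 / 4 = -322.75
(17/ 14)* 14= 17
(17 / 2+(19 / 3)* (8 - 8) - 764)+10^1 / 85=-25683 / 34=-755.38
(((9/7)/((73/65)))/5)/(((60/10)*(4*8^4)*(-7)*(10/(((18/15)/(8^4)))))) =-117/12002420326400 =-0.00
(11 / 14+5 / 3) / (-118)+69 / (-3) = -114091 / 4956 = -23.02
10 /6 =5 /3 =1.67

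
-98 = -98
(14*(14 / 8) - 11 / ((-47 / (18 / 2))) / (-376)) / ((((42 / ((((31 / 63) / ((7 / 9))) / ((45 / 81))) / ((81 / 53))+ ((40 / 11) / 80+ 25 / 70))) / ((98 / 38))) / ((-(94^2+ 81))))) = -15392.72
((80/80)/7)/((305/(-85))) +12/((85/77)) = 10.83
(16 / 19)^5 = 0.42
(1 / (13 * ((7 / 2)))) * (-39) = -6 / 7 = -0.86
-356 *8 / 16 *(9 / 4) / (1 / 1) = -801 / 2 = -400.50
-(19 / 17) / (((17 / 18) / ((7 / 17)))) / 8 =-1197 / 19652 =-0.06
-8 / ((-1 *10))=4 / 5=0.80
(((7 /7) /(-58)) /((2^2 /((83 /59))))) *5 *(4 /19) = -0.01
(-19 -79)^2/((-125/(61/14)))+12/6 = -41596/125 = -332.77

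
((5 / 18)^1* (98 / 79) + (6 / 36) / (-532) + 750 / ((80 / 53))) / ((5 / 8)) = 795.55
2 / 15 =0.13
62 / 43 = 1.44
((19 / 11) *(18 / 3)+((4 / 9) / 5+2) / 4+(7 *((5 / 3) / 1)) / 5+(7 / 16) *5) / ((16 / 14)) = 854147 / 63360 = 13.48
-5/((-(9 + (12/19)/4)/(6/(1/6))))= 570/29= 19.66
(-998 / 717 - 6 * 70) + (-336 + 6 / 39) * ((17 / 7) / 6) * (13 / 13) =-36364087 / 65247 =-557.33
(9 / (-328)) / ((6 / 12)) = -0.05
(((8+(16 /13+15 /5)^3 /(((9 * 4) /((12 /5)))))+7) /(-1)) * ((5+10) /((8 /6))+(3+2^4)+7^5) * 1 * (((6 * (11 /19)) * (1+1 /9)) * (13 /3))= -489472327300 /86697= -5645781.60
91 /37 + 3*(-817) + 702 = -64622 /37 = -1746.54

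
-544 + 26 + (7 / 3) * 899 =4739 / 3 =1579.67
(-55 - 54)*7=-763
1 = 1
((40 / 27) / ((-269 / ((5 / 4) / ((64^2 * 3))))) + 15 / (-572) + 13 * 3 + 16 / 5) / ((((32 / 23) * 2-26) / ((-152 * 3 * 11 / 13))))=588026926604497 / 838984573440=700.88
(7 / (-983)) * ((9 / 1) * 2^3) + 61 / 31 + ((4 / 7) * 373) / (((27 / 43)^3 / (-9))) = -7747.22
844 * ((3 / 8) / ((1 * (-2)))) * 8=-1266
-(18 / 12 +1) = -5 / 2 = -2.50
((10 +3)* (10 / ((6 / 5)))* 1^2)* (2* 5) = 3250 / 3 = 1083.33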